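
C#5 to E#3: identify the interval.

minor 13th

Descending from C#5 to E#3 is the same interval as ascending E#3 to C#5.
E to C spans six letter names (E-F-G-A-B-C), plus an octave: a thirteenth.
E#3 to C#5 is 20 semitones, a half step short of the major thirteenth (21), so this is minor.
(Equivalently, a compound minor sixth: a minor sixth plus an octave.)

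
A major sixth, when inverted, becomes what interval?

Inverted interval numbers add to nine, so a sixth pairs with a third (6 + 3 = 9).
And major becomes minor under inversion, so we get a minor third.

minor 3rd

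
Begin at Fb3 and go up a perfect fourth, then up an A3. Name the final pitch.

A perfect fourth up from Fb3 is Bbb3.
An augmented third up from Bbb3 is D4.

D4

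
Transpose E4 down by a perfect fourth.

Four letter names down from E: B.
Moving 5 semitones down from E4 (the size of a perfect fourth) reaches B3.

B3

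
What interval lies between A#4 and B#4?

A to B spans two letter names (A-B), so the interval is some kind of second.
Counting semitones, A#4→B#4 is 2, which is the major second.

M2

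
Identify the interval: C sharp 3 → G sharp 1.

perfect 11th

Descending from C#3 to G#1 is the same interval as ascending G#1 to C#3.
G to C spans four letter names (G-A-B-C), plus an octave — that makes it an eleventh of some quality.
Counting semitones, G#1→C#3 is 17, which is the perfect eleventh.
(Equivalently, a compound perfect fourth: a perfect fourth plus an octave.)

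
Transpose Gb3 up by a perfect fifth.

The fifth takes the letter from G up to D.
A perfect fifth is 7 semitones; 7 semitones up from Gb3 gives Db4.

Db4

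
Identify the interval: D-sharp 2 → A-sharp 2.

D to A spans five letter names (D-E-F-G-A): a fifth.
Counting semitones, D#2→A#2 is 7, which is the perfect fifth.

P5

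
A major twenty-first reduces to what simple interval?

Each octave removed subtracts seven from the number: 21 − 14 = 7.
That makes a major twenty-first a compound major seventh — 2 octaves plus a major seventh.

major 7th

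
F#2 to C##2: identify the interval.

diminished fourth

Descending from F#2 to C##2 is the same interval as ascending C##2 to F#2.
C to F spans four letter names (C-D-E-F): a fourth.
The perfect fourth is 5 semitones; here we have 4, one semitone narrower: diminished.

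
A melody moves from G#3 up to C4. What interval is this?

d4

G to C spans four letter names (G-A-B-C) — that makes it a fourth of some quality.
A perfect fourth would be 5 semitones; G#3 to C4 is 4, one semitone narrower, so the interval is diminished.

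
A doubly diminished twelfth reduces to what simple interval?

Each octave removed subtracts seven from the number: 12 − 7 = 5.
Quality carries through unchanged, so the simple form is a doubly diminished fifth.

doubly diminished fifth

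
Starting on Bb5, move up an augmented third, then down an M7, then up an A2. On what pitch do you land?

An augmented third up from Bb5 is D#6.
Down a major seventh from D#6: E5 (11 semitones down).
E5 up an augmented second → F##5 (3 semitones).

F##5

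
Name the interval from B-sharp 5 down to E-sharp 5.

perfect fifth

Descending from B#5 to E#5 is the same interval as ascending E#5 to B#5.
E to B spans five letter names (E-F-G-A-B): a fifth.
Counting semitones, E#5→B#5 is 7, which is the perfect fifth.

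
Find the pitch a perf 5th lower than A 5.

D 5

The fifth takes the letter from A down to D.
A perfect fifth is 7 semitones; 7 semitones down from A5 gives D5.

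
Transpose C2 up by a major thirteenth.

Counting six letter names plus an octave up from C lands on A.
A major thirteenth spans 21 semitones, so from C2 the target pitch is A3.

A3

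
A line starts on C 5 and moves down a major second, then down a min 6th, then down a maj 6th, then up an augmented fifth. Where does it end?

A major second down from C5 is Bb4.
A minor sixth down from Bb4 is D4.
Down a major sixth from D4: F3 (9 semitones down).
An augmented fifth up from F3 is C#4.

C sharp 4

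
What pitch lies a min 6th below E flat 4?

Counting six letter names down from E lands on G.
A minor sixth is 8 semitones; 8 semitones down from Eb4 gives G3.

G 3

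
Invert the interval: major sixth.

Inverted interval numbers add to nine, so a sixth pairs with a third (6 + 3 = 9).
And major becomes minor under inversion, so we get a minor third.

minor third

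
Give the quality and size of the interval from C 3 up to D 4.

C to D spans two letter names (C-D), plus an octave: a ninth.
The major ninth spans 14 semitones, and C3 to D4 is exactly 14 semitones — so this is a major ninth.
(Equivalently, a compound major second: a major second plus an octave.)

major ninth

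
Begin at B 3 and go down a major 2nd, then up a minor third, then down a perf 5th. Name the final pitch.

B3 down a major second → A3 (2 semitones).
Up a minor third from A3: C4 (3 semitones up).
A perfect fifth down from C4 is F3.

F 3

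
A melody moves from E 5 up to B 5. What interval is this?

perfect fifth

E to B spans five letter names (E-F-G-A-B): a fifth.
Counting semitones, E5→B5 is 7, which is the perfect fifth.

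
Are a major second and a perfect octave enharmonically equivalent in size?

No

A major second is 2 semitones but a perfect octave is 12 semitones — different sizes.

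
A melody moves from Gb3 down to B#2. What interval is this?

dd6

Descending from Gb3 to B#2 is the same interval as ascending B#2 to Gb3.
B to G spans six letter names (B-C-D-E-F-G), so the interval is some kind of sixth.
The major sixth is 9 semitones; here we have 6, three semitones narrower: doubly diminished.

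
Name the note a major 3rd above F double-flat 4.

A double-flat 4

Three letter names up from F: A.
A major third is 4 semitones; 4 semitones up from Fbb4 gives Abb4.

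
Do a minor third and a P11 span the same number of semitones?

No

A minor third is 3 semitones but a perfect eleventh is 17 semitones — different sizes.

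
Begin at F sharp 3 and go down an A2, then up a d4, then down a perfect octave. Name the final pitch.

A double-flat 2

An augmented second down from F#3 is Eb3.
Eb3 up a diminished fourth → Abb3 (4 semitones).
Abb3 down a perfect octave → Abb2 (12 semitones).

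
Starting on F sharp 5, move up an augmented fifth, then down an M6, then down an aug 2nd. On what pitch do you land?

D 5

An augmented fifth up from F#5 is C##6.
Down a major sixth from C##6: E#5 (9 semitones down).
Down an augmented second from E#5: D5 (3 semitones down).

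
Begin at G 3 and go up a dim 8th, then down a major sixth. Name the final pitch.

A diminished octave up from G3 is Gb4.
Down a major sixth from Gb4: Bbb3 (9 semitones down).

B double-flat 3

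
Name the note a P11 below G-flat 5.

Counting four letter names plus an octave down from G lands on D.
A perfect eleventh spans 17 semitones, so from Gb5 the target pitch is Db4.

D-flat 4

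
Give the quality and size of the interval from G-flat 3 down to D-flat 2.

Descending from Gb3 to Db2 is the same interval as ascending Db2 to Gb3.
D to G spans four letter names (D-E-F-G), plus an octave: an eleventh.
Db2 to Gb3 is 17 semitones, matching the perfect eleventh exactly, so the quality is perfect.
(Equivalently, a compound perfect fourth: a perfect fourth plus an octave.)

perfect eleventh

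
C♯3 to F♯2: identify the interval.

perfect 5th

Descending from C#3 to F#2 is the same interval as ascending F#2 to C#3.
F to C spans five letter names (F-G-A-B-C), so the interval is some kind of fifth.
Counting semitones, F#2→C#3 is 7, which is the perfect fifth.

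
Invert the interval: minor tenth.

First reduce the compound minor tenth to its simple form, a minor third.
Interval numbers invert to sum to nine: 3 + 6 = 9, so a third inverts to a sixth.
The quality also flips — minor becomes major — giving a major sixth.

major 6th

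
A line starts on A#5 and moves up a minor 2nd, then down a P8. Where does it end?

B4

A minor second up from A#5 is B5.
Down a perfect octave from B5: B4 (12 semitones down).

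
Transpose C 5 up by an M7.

Seven letter names up from C: B.
A major seventh spans 11 semitones, so from C5 the target pitch is B5.

B 5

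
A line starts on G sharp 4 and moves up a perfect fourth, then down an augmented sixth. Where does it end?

E flat 4

A perfect fourth up from G#4 is C#5.
C#5 down an augmented sixth → Eb4 (10 semitones).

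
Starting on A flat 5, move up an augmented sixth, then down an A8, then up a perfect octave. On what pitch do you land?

F 6

An augmented sixth up from Ab5 is F#6.
F#6 down an augmented octave → F5 (13 semitones).
A perfect octave up from F5 is F6.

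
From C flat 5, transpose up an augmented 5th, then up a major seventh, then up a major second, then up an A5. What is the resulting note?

Cb5 up an augmented fifth → G5 (8 semitones).
A major seventh up from G5 is F#6.
Up a major second from F#6: G#6 (2 semitones up).
Up an augmented fifth from G#6: D##7 (8 semitones up).

D double-sharp 7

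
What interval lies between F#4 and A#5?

major tenth

F to A spans three letter names (F-G-A), plus an octave — that makes it a tenth of some quality.
F#4 to A#5 is 16 semitones, matching the major tenth exactly, so the quality is major.
(Equivalently, a compound major third: a major third plus an octave.)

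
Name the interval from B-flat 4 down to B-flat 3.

perfect octave

Descending from Bb4 to Bb3 is the same interval as ascending Bb3 to Bb4.
B to B is the same letter name, plus an octave — that makes it an octave of some quality.
Bb3 to Bb4 is 12 semitones, matching the perfect octave exactly, so the quality is perfect.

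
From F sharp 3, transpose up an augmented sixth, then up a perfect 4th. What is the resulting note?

G double-sharp 4

F#3 up an augmented sixth → D##4 (10 semitones).
A perfect fourth up from D##4 is G##4.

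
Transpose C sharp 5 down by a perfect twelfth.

Counting five letter names plus an octave down from C lands on F.
A perfect twelfth is 19 semitones; 19 semitones down from C#5 gives F#3.

F sharp 3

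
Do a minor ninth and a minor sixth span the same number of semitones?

No

13 semitones (minor ninth) vs 8 semitones (minor sixth): not equal.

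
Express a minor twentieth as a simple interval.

m6

Subtracting seven from the interval number removes an octave: 20 − 14 = 6.
That makes a minor twentieth a compound minor sixth — 2 octaves plus a minor sixth.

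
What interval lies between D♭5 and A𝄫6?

diminished 12th

D to A spans five letter names (D-E-F-G-A), plus an octave, so the interval is some kind of twelfth.
The perfect twelfth is 19 semitones; here we have 18, one semitone narrower: diminished.
(Equivalently, a compound diminished fifth: a diminished fifth plus an octave.)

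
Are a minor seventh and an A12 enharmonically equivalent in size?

No

A minor seventh spans 10 semitones; an augmented twelfth spans 20 semitones. They differ by 10.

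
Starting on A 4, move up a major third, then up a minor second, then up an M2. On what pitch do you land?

A4 up a major third → C#5 (4 semitones).
C#5 up a minor second → D5 (1 semitone).
Up a major second from D5: E5 (2 semitones up).

E 5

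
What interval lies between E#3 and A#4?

E to A spans four letter names (E-F-G-A), plus an octave: an eleventh.
The perfect eleventh spans 17 semitones, and E#3 to A#4 is exactly 17 semitones — so this is a perfect eleventh.
(Equivalently, a compound perfect fourth: a perfect fourth plus an octave.)

perfect eleventh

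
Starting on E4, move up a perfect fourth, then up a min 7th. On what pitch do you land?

A perfect fourth up from E4 is A4.
Up a minor seventh from A4: G5 (10 semitones up).

G5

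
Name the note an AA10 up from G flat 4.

B sharp 5

The tenth's letter: G up three letter names plus an octave → B.
A doubly augmented tenth spans 18 semitones, so from Gb4 the target pitch is B#5.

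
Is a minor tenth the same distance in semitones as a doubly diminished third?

No

15 semitones (minor tenth) vs 1 semitone (doubly diminished third): not equal.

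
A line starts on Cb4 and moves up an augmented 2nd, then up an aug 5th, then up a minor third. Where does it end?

C#5

An augmented second up from Cb4 is D4.
An augmented fifth up from D4 is A#4.
Up a minor third from A#4: C#5 (3 semitones up).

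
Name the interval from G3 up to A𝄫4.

G to A spans two letter names (G-A), plus an octave, so the interval is some kind of ninth.
A major ninth would be 14 semitones; G3 to Abb4 is 12, two semitones narrower, so the interval is diminished.

d9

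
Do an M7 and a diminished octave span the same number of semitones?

A major seventh = 11 semitones = a diminished octave; enharmonically equal.

Yes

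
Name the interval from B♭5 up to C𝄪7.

B to C spans two letter names (B-C), plus an octave, so the interval is some kind of ninth.
Bb5 to C##7 spans 16 semitones — two semitones wider than the major ninth (14) — giving a doubly augmented ninth.
(Equivalently, a compound doubly augmented second: a doubly augmented second plus an octave.)

doubly augmented ninth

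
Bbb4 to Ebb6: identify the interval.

perfect eleventh

B to E spans four letter names (B-C-D-E), plus an octave: an eleventh.
Counting semitones, Bbb4→Ebb6 is 17, which is the perfect eleventh.
(Equivalently, a compound perfect fourth: a perfect fourth plus an octave.)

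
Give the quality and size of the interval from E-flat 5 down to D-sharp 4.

Descending from Eb5 to D#4 is the same interval as ascending D#4 to Eb5.
D to E spans two letter names (D-E), plus an octave: a ninth.
The major ninth is 14 semitones; here we have 12, two semitones narrower: diminished.

diminished ninth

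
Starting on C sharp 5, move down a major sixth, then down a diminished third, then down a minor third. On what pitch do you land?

Down a major sixth from C#5: E4 (9 semitones down).
A diminished third down from E4 is C##4.
Down a minor third from C##4: A##3 (3 semitones down).

A double-sharp 3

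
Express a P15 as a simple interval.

P8

Each octave removed subtracts seven from the number: 15 − 7 = 8.
That makes a perfect fifteenth a compound perfect octave — an octave plus a perfect octave.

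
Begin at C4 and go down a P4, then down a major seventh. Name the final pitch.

Ab2

C4 down a perfect fourth → G3 (5 semitones).
Down a major seventh from G3: Ab2 (11 semitones down).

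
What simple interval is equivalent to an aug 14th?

augmented seventh

Subtracting seven from the interval number removes an octave: 14 − 7 = 7.
So an augmented fourteenth is an octave plus an augmented seventh. The quality is unchanged.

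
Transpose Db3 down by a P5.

Counting five letter names down from D lands on G.
A perfect fifth spans 7 semitones, so from Db3 the target pitch is Gb2.

Gb2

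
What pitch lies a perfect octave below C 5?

C 4

For an octave the letter name doesn't change: still C, an octave down.
A perfect octave spans 12 semitones, so from C5 the target pitch is C4.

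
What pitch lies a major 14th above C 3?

B 4

Counting seven letter names plus an octave up from C lands on B.
A major fourteenth is 23 semitones; 23 semitones up from C3 gives B4.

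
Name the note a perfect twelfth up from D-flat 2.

A-flat 3

The twelfth's letter: D up five letter names plus an octave → A.
Moving 19 semitones up from Db2 (the size of a perfect twelfth) reaches Ab3.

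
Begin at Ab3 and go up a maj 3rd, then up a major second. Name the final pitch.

D4

A major third up from Ab3 is C4.
A major second up from C4 is D4.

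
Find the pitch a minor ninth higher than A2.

Bb3

Two letters up from A (plus an octave) reaches B.
A minor ninth spans 13 semitones, so from A2 the target pitch is Bb3.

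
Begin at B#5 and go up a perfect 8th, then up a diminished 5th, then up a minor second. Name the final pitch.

Up a perfect octave from B#5: B#6 (12 semitones up).
B#6 up a diminished fifth → F#7 (6 semitones).
F#7 up a minor second → G7 (1 semitone).

G7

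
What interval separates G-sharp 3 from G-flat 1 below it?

doubly augmented fifteenth

Descending from G#3 to Gb1 is the same interval as ascending Gb1 to G#3.
G to G is the same letter name, plus 2 octaves, so the interval is some kind of fifteenth.
The perfect fifteenth is 24 semitones; here we have 26, two semitones wider: doubly augmented.
(Equivalently, a compound doubly augmented octave: a doubly augmented octave plus an octave.)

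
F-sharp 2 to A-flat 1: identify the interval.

A6

Descending from F#2 to Ab1 is the same interval as ascending Ab1 to F#2.
A to F spans six letter names (A-B-C-D-E-F), so the interval is some kind of sixth.
Ab1 to F#2 spans 10 semitones — one semitone wider than the major sixth (9) — giving an augmented sixth.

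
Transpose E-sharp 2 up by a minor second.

F-sharp 2

The second takes the letter from E up to F.
A minor second is 1 semitone; 1 semitone up from E#2 gives F#2.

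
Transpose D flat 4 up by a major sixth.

The sixth takes the letter from D up to B.
Moving 9 semitones up from Db4 (the size of a major sixth) reaches Bb4.

B flat 4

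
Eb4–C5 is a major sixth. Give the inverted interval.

minor third

The rule of nine gives the new number: 9 − 6 = 3, so a sixth becomes a third.
Quality inverts too: major becomes minor. That makes the inversion a minor third.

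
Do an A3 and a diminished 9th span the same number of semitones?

No

5 semitones (augmented third) vs 12 semitones (diminished ninth): not equal.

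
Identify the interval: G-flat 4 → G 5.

augmented 8th

G to G is the same letter name, plus an octave — that makes it an octave of some quality.
The perfect octave is 12 semitones; here we have 13, one semitone wider: augmented.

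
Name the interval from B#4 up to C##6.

major ninth

B to C spans two letter names (B-C), plus an octave — that makes it a ninth of some quality.
Counting semitones, B#4→C##6 is 14, which is the major ninth.
(Equivalently, a compound major second: a major second plus an octave.)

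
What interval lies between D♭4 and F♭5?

D to F spans three letter names (D-E-F), plus an octave — that makes it a tenth of some quality.
A major tenth would be 16 semitones, but Db4 to Fb5 is 15 — one semitone narrower, making it a minor tenth.
(Equivalently, a compound minor third: a minor third plus an octave.)

m10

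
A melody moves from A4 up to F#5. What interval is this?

major sixth

A to F spans six letter names (A-B-C-D-E-F): a sixth.
A4 to F#5 is 9 semitones, matching the major sixth exactly, so the quality is major.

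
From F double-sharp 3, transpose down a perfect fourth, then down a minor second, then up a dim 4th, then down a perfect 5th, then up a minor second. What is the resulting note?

B 2

F##3 down a perfect fourth → C##3 (5 semitones).
Down a minor second from C##3: B##2 (1 semitone down).
B##2 up a diminished fourth → E#3 (4 semitones).
A perfect fifth down from E#3 is A#2.
A#2 up a minor second → B2 (1 semitone).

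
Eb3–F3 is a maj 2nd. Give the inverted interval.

minor seventh

Inverted interval numbers add to nine, so a second pairs with a seventh (2 + 7 = 9).
And major becomes minor under inversion, so we get a minor seventh.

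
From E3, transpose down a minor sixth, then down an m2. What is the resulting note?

F##2

Down a minor sixth from E3: G#2 (8 semitones down).
Down a minor second from G#2: F##2 (1 semitone down).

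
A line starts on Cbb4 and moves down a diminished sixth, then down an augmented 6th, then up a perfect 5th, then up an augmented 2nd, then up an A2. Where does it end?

F#3

A diminished sixth down from Cbb4 is Eb3.
An augmented sixth down from Eb3 is Gbb2.
Gbb2 up a perfect fifth → Dbb3 (7 semitones).
Up an augmented second from Dbb3: Eb3 (3 semitones up).
Eb3 up an augmented second → F#3 (3 semitones).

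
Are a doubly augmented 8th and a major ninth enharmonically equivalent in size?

Both span 14 semitones: a doubly augmented octave and a major ninth are the same chromatic distance.

Yes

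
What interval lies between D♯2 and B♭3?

diminished thirteenth

D to B spans six letter names (D-E-F-G-A-B), plus an octave: a thirteenth.
D#2 to Bb3 spans 19 semitones — two semitones narrower than the major thirteenth (21) — giving a diminished thirteenth.
(Equivalently, a compound diminished sixth: a diminished sixth plus an octave.)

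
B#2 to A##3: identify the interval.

B to A spans seven letter names (B-C-D-E-F-G-A): a seventh.
The major seventh spans 11 semitones, and B#2 to A##3 is exactly 11 semitones — so this is a major seventh.

major seventh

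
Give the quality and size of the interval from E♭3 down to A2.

diminished 5th

Descending from Eb3 to A2 is the same interval as ascending A2 to Eb3.
A to E spans five letter names (A-B-C-D-E), so the interval is some kind of fifth.
A2 to Eb3 spans 6 semitones — one semitone narrower than the perfect fifth (7) — giving a diminished fifth.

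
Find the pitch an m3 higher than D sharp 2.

Counting three letter names up from D lands on F.
A minor third is 3 semitones; 3 semitones up from D#2 gives F#2.

F sharp 2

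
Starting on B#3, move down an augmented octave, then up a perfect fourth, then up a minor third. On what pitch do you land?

B#3 down an augmented octave → B2 (13 semitones).
B2 up a perfect fourth → E3 (5 semitones).
Up a minor third from E3: G3 (3 semitones up).

G3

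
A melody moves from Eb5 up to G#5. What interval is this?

E to G spans three letter names (E-F-G), so the interval is some kind of third.
A major third would be 4 semitones; Eb5 to G#5 is 5, one semitone wider, so the interval is augmented.

augmented 3rd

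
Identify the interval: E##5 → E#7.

E to E is the same letter name, plus 2 octaves: a fifteenth.
E##5 to E#7 spans 23 semitones — one semitone narrower than the perfect fifteenth (24) — giving a diminished fifteenth.
(Equivalently, a compound diminished octave: a diminished octave plus an octave.)

diminished 15th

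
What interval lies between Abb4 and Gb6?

A to G spans seven letter names (A-B-C-D-E-F-G), plus an octave: a fourteenth.
The major fourteenth spans 23 semitones, and Abb4 to Gb6 is exactly 23 semitones — so this is a major fourteenth.
(Equivalently, a compound major seventh: a major seventh plus an octave.)

major 14th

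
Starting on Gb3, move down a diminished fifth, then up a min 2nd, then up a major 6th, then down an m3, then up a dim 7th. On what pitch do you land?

Down a diminished fifth from Gb3: C3 (6 semitones down).
A minor second up from C3 is Db3.
Up a major sixth from Db3: Bb3 (9 semitones up).
Down a minor third from Bb3: G3 (3 semitones down).
G3 up a diminished seventh → Fb4 (9 semitones).

Fb4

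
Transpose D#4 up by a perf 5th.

The fifth takes the letter from D up to A.
A perfect fifth is 7 semitones; 7 semitones up from D#4 gives A#4.

A#4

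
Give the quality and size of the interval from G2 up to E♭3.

G to E spans six letter names (G-A-B-C-D-E): a sixth.
G2 to Eb3 is 8 semitones, a half step short of the major sixth (9), so this is minor.

m6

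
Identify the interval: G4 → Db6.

d12

G to D spans five letter names (G-A-B-C-D), plus an octave: a twelfth.
A perfect twelfth would be 19 semitones; G4 to Db6 is 18, one semitone narrower, so the interval is diminished.
(Equivalently, a compound diminished fifth: a diminished fifth plus an octave.)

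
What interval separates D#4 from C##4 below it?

Descending from D#4 to C##4 is the same interval as ascending C##4 to D#4.
C to D spans two letter names (C-D), so the interval is some kind of second.
C##4 to D#4 is 1 semitone, a half step short of the major second (2), so this is minor.

minor 2nd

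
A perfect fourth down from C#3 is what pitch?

Four letter names down from C: G.
A perfect fourth is 5 semitones; 5 semitones down from C#3 gives G#2.

G#2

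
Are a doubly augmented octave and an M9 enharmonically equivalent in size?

Yes

Both span 14 semitones: a doubly augmented octave and a major ninth are the same chromatic distance.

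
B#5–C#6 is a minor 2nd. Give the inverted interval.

Inverted interval numbers add to nine, so a second pairs with a seventh (2 + 7 = 9).
The quality also flips — minor becomes major — giving a major seventh.

M7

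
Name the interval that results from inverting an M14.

First reduce the compound major fourteenth to its simple form, a major seventh.
The rule of nine gives the new number: 9 − 7 = 2, so a seventh becomes a second.
And major becomes minor under inversion, so we get a minor second.

minor 2nd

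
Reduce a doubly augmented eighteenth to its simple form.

Each octave removed subtracts seven from the number: 18 − 14 = 4.
That makes a doubly augmented eighteenth a compound doubly augmented fourth — 2 octaves plus a doubly augmented fourth.

AA4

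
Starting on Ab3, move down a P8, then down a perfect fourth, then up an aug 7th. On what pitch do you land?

Down a perfect octave from Ab3: Ab2 (12 semitones down).
Ab2 down a perfect fourth → Eb2 (5 semitones).
Eb2 up an augmented seventh → D#3 (12 semitones).

D#3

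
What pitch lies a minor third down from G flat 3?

The third takes the letter from G down to E.
A minor third is 3 semitones; 3 semitones down from Gb3 gives Eb3.

E flat 3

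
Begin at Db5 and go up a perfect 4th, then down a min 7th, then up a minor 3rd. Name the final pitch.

Cb5

Db5 up a perfect fourth → Gb5 (5 semitones).
Down a minor seventh from Gb5: Ab4 (10 semitones down).
Ab4 up a minor third → Cb5 (3 semitones).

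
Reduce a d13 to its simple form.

d6

Each octave removed subtracts seven from the number: 13 − 7 = 6.
So a diminished thirteenth is an octave plus a diminished sixth. The quality is unchanged.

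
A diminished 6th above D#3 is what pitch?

Bb3

The sixth takes the letter from D up to B.
A diminished sixth is 7 semitones; 7 semitones up from D#3 gives Bb3.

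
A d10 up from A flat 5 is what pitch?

The tenth's letter: A up three letter names plus an octave → C.
A diminished tenth spans 14 semitones, so from Ab5 the target pitch is Cbb7.

C double-flat 7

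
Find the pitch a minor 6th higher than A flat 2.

The sixth takes the letter from A up to F.
Moving 8 semitones up from Ab2 (the size of a minor sixth) reaches Fb3.

F flat 3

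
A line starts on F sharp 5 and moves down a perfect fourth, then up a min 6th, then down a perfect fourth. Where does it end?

E 5

Down a perfect fourth from F#5: C#5 (5 semitones down).
C#5 up a minor sixth → A5 (8 semitones).
A perfect fourth down from A5 is E5.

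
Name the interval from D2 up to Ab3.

diminished 12th

D to A spans five letter names (D-E-F-G-A), plus an octave — that makes it a twelfth of some quality.
D2 to Ab3 spans 18 semitones — one semitone narrower than the perfect twelfth (19) — giving a diminished twelfth.
(Equivalently, a compound diminished fifth: a diminished fifth plus an octave.)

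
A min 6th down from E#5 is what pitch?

G##4

Counting six letter names down from E lands on G.
A minor sixth spans 8 semitones, so from E#5 the target pitch is G##4.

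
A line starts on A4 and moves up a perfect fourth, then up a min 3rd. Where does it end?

A perfect fourth up from A4 is D5.
A minor third up from D5 is F5.

F5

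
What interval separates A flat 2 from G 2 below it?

minor second

Descending from Ab2 to G2 is the same interval as ascending G2 to Ab2.
G to A spans two letter names (G-A): a second.
A major second would be 2 semitones, but G2 to Ab2 is 1 — one semitone narrower, making it a minor second.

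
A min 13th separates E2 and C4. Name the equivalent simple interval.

Each octave removed subtracts seven from the number: 13 − 7 = 6.
Quality carries through unchanged, so the simple form is a minor sixth.

minor 6th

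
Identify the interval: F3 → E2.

Descending from F3 to E2 is the same interval as ascending E2 to F3.
E to F spans two letter names (E-F), plus an octave, so the interval is some kind of ninth.
E2 to F3 is 13 semitones, a half step short of the major ninth (14), so this is minor.
(Equivalently, a compound minor second: a minor second plus an octave.)

minor ninth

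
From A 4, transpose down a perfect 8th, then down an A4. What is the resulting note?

E flat 3

A4 down a perfect octave → A3 (12 semitones).
Down an augmented fourth from A3: Eb3 (6 semitones down).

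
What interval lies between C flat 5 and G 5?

augmented 5th

C to G spans five letter names (C-D-E-F-G), so the interval is some kind of fifth.
Cb5 to G5 spans 8 semitones — one semitone wider than the perfect fifth (7) — giving an augmented fifth.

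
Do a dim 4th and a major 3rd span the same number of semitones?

Yes

A diminished fourth spans 4 semitones, and a major third also spans 4 semitones — they're enharmonic.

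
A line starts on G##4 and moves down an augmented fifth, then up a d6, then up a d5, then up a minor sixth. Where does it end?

Cbb6

An augmented fifth down from G##4 is C#4.
Up a diminished sixth from C#4: Ab4 (7 semitones up).
Ab4 up a diminished fifth → Ebb5 (6 semitones).
Ebb5 up a minor sixth → Cbb6 (8 semitones).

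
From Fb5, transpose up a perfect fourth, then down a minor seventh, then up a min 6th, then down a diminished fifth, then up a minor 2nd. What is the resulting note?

A perfect fourth up from Fb5 is Bbb5.
A minor seventh down from Bbb5 is Cb5.
Up a minor sixth from Cb5: Abb5 (8 semitones up).
A diminished fifth down from Abb5 is Db5.
Up a minor second from Db5: Ebb5 (1 semitone up).

Ebb5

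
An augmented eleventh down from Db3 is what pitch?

Abb1

The eleventh's letter: D down four letter names plus an octave → A.
An augmented eleventh spans 18 semitones, so from Db3 the target pitch is Abb1.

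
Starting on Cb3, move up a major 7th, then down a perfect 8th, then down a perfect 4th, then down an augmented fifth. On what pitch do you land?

Bbb1

A major seventh up from Cb3 is Bb3.
Down a perfect octave from Bb3: Bb2 (12 semitones down).
Bb2 down a perfect fourth → F2 (5 semitones).
An augmented fifth down from F2 is Bbb1.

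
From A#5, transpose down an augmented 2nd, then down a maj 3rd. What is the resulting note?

Eb5

An augmented second down from A#5 is G5.
Down a major third from G5: Eb5 (4 semitones down).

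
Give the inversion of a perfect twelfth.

First reduce the compound perfect twelfth to its simple form, a perfect fifth.
Interval numbers invert to sum to nine: 5 + 4 = 9, so a fifth inverts to a fourth.
Quality inverts too: perfect stays perfect. That makes the inversion a perfect fourth.

perfect 4th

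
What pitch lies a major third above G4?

Counting three letter names up from G lands on B.
A major third is 4 semitones; 4 semitones up from G4 gives B4.

B4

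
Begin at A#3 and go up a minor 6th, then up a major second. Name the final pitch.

G#4

A#3 up a minor sixth → F#4 (8 semitones).
Up a major second from F#4: G#4 (2 semitones up).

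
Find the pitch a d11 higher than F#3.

Bb4

Four letters up from F (plus an octave) reaches B.
A diminished eleventh is 16 semitones; 16 semitones up from F#3 gives Bb4.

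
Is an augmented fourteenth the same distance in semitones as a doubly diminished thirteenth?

24 semitones (augmented fourteenth) vs 18 semitones (doubly diminished thirteenth): not equal.

No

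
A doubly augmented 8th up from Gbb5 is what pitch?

For an octave the letter name doesn't change: still G, an octave up.
Moving 14 semitones up from Gbb5 (the size of a doubly augmented octave) reaches G6.

G6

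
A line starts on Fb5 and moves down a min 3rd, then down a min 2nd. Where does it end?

C5

Fb5 down a minor third → Db5 (3 semitones).
Db5 down a minor second → C5 (1 semitone).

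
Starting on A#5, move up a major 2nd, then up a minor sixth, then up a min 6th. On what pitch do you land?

E7

A#5 up a major second → B#5 (2 semitones).
A minor sixth up from B#5 is G#6.
G#6 up a minor sixth → E7 (8 semitones).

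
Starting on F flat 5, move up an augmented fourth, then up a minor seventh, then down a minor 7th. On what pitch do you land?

Up an augmented fourth from Fb5: Bb5 (6 semitones up).
Bb5 up a minor seventh → Ab6 (10 semitones).
A minor seventh down from Ab6 is Bb5.

B flat 5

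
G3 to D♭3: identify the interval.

augmented fourth

Descending from G3 to Db3 is the same interval as ascending Db3 to G3.
D to G spans four letter names (D-E-F-G), so the interval is some kind of fourth.
The perfect fourth is 5 semitones; here we have 6, one semitone wider: augmented.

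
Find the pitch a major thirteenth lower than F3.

Ab1

Counting six letter names plus an octave down from F lands on A.
A major thirteenth spans 21 semitones, so from F3 the target pitch is Ab1.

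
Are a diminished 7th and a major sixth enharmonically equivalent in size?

A diminished seventh spans 9 semitones, and a major sixth also spans 9 semitones — they're enharmonic.

Yes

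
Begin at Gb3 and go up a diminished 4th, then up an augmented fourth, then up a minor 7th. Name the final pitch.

Ebb5

A diminished fourth up from Gb3 is Cbb4.
Up an augmented fourth from Cbb4: Fb4 (6 semitones up).
Up a minor seventh from Fb4: Ebb5 (10 semitones up).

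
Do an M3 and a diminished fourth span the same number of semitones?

Yes

Both span 4 semitones: a major third and a diminished fourth are the same chromatic distance.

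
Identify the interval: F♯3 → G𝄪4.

augmented ninth

F to G spans two letter names (F-G), plus an octave, so the interval is some kind of ninth.
The major ninth is 14 semitones; here we have 15, one semitone wider: augmented.
(Equivalently, a compound augmented second: an augmented second plus an octave.)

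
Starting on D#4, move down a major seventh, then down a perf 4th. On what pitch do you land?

B2

A major seventh down from D#4 is E3.
E3 down a perfect fourth → B2 (5 semitones).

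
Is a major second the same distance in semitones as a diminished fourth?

2 semitones (major second) vs 4 semitones (diminished fourth): not equal.

No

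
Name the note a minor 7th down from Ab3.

Seven letter names down from A: B.
Moving 10 semitones down from Ab3 (the size of a minor seventh) reaches Bb2.

Bb2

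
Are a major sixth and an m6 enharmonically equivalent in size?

No

9 semitones (major sixth) vs 8 semitones (minor sixth): not equal.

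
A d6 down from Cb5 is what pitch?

E4

Six letter names down from C: E.
A diminished sixth is 7 semitones; 7 semitones down from Cb5 gives E4.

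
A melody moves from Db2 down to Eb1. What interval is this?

Descending from Db2 to Eb1 is the same interval as ascending Eb1 to Db2.
E to D spans seven letter names (E-F-G-A-B-C-D), so the interval is some kind of seventh.
A major seventh would be 11 semitones, but Eb1 to Db2 is 10 — one semitone narrower, making it a minor seventh.

minor 7th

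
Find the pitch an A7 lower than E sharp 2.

F 1

Seven letter names down from E: F.
An augmented seventh spans 12 semitones, so from E#2 the target pitch is F1.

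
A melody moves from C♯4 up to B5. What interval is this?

m14

C to B spans seven letter names (C-D-E-F-G-A-B), plus an octave — that makes it a fourteenth of some quality.
C#4 to B5 is 22 semitones, a half step short of the major fourteenth (23), so this is minor.
(Equivalently, a compound minor seventh: a minor seventh plus an octave.)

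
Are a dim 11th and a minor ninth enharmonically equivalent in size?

16 semitones (diminished eleventh) vs 13 semitones (minor ninth): not equal.

No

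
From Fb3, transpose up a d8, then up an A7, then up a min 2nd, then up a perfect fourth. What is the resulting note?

Bbb5

A diminished octave up from Fb3 is Fbb4.
Up an augmented seventh from Fbb4: Eb5 (12 semitones up).
Up a minor second from Eb5: Fb5 (1 semitone up).
Up a perfect fourth from Fb5: Bbb5 (5 semitones up).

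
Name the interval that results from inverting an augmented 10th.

d6

First reduce the compound augmented tenth to its simple form, an augmented third.
The rule of nine gives the new number: 9 − 3 = 6, so a third becomes a sixth.
Quality inverts too: augmented becomes diminished. That makes the inversion a diminished sixth.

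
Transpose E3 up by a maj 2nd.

Two letter names up from E: F.
Moving 2 semitones up from E3 (the size of a major second) reaches F#3.

F#3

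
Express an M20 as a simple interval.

major sixth

Take out 2 octaves (14 from the number): 20 − 14 = 6.
Quality carries through unchanged, so the simple form is a major sixth.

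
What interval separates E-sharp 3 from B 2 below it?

augmented fourth

Descending from E#3 to B2 is the same interval as ascending B2 to E#3.
B to E spans four letter names (B-C-D-E), so the interval is some kind of fourth.
The perfect fourth is 5 semitones; here we have 6, one semitone wider: augmented.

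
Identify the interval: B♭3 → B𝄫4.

B to B is the same letter name, plus an octave: an octave.
Bb3 to Bbb4 spans 11 semitones — one semitone narrower than the perfect octave (12) — giving a diminished octave.

diminished octave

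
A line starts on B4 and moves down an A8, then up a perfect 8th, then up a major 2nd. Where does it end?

C5

An augmented octave down from B4 is Bb3.
Up a perfect octave from Bb3: Bb4 (12 semitones up).
Bb4 up a major second → C5 (2 semitones).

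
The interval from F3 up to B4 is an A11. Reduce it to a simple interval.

A4

Subtracting seven from the interval number removes an octave: 11 − 7 = 4.
Quality carries through unchanged, so the simple form is an augmented fourth.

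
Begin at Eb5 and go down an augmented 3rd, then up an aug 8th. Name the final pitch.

Cb6

Down an augmented third from Eb5: Cbb5 (5 semitones down).
Cbb5 up an augmented octave → Cb6 (13 semitones).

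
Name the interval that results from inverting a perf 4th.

Interval numbers invert to sum to nine: 4 + 5 = 9, so a fourth inverts to a fifth.
Quality inverts too: perfect stays perfect. That makes the inversion a perfect fifth.

P5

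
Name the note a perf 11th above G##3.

Four letters up from G (plus an octave) reaches C.
Moving 17 semitones up from G##3 (the size of a perfect eleventh) reaches C##5.

C##5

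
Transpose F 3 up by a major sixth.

The sixth takes the letter from F up to D.
A major sixth is 9 semitones; 9 semitones up from F3 gives D4.

D 4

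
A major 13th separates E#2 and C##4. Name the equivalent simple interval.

Each octave removed subtracts seven from the number: 13 − 7 = 6.
That makes a major thirteenth a compound major sixth — an octave plus a major sixth.

M6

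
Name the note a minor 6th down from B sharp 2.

D double-sharp 2

Counting six letter names down from B lands on D.
A minor sixth spans 8 semitones, so from B#2 the target pitch is D##2.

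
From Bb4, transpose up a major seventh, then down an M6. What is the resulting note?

C5

Bb4 up a major seventh → A5 (11 semitones).
A major sixth down from A5 is C5.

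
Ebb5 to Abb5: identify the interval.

perfect fourth

E to A spans four letter names (E-F-G-A), so the interval is some kind of fourth.
Counting semitones, Ebb5→Abb5 is 5, which is the perfect fourth.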